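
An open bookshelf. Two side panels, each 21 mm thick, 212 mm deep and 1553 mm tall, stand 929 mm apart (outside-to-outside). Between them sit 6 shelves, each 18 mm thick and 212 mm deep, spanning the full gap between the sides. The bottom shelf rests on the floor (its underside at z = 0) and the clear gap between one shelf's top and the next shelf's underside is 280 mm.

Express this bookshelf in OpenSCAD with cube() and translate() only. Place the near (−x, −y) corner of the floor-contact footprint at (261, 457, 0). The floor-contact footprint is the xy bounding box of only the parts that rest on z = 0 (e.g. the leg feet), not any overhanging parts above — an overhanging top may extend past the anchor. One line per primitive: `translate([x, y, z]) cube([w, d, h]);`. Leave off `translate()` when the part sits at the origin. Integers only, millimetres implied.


translate([261, 457, 0]) cube([21, 212, 1553]);
translate([1169, 457, 0]) cube([21, 212, 1553]);
translate([282, 457, 0]) cube([887, 212, 18]);
translate([282, 457, 298]) cube([887, 212, 18]);
translate([282, 457, 596]) cube([887, 212, 18]);
translate([282, 457, 894]) cube([887, 212, 18]);
translate([282, 457, 1192]) cube([887, 212, 18]);
translate([282, 457, 1490]) cube([887, 212, 18]);


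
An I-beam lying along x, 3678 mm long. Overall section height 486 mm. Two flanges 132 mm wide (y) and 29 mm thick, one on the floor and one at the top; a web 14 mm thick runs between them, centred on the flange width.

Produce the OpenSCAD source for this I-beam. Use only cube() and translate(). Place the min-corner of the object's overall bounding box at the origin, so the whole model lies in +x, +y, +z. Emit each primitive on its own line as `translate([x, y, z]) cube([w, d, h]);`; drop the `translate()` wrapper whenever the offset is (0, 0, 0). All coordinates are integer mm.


cube([3678, 132, 29]);
translate([0, 59, 29]) cube([3678, 14, 428]);
translate([0, 0, 457]) cube([3678, 132, 29]);


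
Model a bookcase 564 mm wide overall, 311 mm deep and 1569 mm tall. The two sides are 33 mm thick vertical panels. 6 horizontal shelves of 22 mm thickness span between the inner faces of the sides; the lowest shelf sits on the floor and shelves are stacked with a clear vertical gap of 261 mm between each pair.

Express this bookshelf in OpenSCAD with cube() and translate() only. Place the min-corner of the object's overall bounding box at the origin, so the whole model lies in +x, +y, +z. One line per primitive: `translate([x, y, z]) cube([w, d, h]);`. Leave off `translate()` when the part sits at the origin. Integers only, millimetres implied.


cube([33, 311, 1569]);
translate([531, 0, 0]) cube([33, 311, 1569]);
translate([33, 0, 0]) cube([498, 311, 22]);
translate([33, 0, 283]) cube([498, 311, 22]);
translate([33, 0, 566]) cube([498, 311, 22]);
translate([33, 0, 849]) cube([498, 311, 22]);
translate([33, 0, 1132]) cube([498, 311, 22]);
translate([33, 0, 1415]) cube([498, 311, 22]);


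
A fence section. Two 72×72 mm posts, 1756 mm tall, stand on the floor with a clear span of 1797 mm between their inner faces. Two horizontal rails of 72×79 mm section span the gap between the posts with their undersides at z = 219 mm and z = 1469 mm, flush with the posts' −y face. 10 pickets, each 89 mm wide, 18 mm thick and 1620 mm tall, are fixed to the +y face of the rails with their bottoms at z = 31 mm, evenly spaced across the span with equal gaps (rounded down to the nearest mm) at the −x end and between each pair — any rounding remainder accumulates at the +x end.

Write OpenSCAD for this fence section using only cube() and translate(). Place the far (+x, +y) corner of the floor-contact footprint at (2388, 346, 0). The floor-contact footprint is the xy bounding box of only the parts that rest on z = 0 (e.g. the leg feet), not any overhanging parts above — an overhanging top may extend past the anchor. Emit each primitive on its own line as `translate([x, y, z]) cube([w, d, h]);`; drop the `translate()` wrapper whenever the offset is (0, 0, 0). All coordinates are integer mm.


translate([447, 274, 0]) cube([72, 72, 1756]);
translate([2316, 274, 0]) cube([72, 72, 1756]);
translate([519, 274, 219]) cube([1797, 72, 79]);
translate([519, 274, 1469]) cube([1797, 72, 79]);
translate([601, 346, 31]) cube([89, 18, 1620]);
translate([772, 346, 31]) cube([89, 18, 1620]);
translate([943, 346, 31]) cube([89, 18, 1620]);
translate([1114, 346, 31]) cube([89, 18, 1620]);
translate([1285, 346, 31]) cube([89, 18, 1620]);
translate([1456, 346, 31]) cube([89, 18, 1620]);
translate([1627, 346, 31]) cube([89, 18, 1620]);
translate([1798, 346, 31]) cube([89, 18, 1620]);
translate([1969, 346, 31]) cube([89, 18, 1620]);
translate([2140, 346, 31]) cube([89, 18, 1620]);


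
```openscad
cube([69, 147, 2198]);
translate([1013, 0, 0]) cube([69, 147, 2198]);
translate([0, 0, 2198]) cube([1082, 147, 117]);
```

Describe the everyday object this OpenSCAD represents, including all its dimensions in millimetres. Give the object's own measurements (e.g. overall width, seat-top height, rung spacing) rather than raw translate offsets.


A door frame. The clear opening is 944 mm wide and 2198 mm high. Two 69 mm wide jambs, 147 mm deep, stand either side of the opening from the floor to the top of the opening. A 117 mm thick head sits across the top of both jambs, spanning the full outside width of the frame.


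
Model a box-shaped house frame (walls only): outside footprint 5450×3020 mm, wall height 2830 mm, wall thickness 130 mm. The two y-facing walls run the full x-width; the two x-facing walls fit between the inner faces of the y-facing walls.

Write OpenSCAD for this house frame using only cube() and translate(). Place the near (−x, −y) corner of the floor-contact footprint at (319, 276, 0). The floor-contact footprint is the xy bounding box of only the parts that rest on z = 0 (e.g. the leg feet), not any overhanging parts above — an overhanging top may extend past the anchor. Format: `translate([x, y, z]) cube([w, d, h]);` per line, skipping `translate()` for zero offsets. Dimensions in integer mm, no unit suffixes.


translate([319, 276, 0]) cube([5450, 130, 2830]);
translate([319, 3166, 0]) cube([5450, 130, 2830]);
translate([319, 406, 0]) cube([130, 2760, 2830]);
translate([5639, 406, 0]) cube([130, 2760, 2830]);


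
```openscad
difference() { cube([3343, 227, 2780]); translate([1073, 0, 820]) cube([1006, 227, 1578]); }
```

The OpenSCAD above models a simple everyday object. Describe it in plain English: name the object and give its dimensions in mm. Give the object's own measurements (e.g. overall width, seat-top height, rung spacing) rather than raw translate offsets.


A wall 3343 mm long (x), 227 mm thick (y), 2780 mm tall, with a rectangular window opening cut through it. The opening is 1006 mm wide and 1578 mm tall; its sill is at z = 820 mm and its near (−x) edge is 1073 mm from the wall's −x end. The opening passes through the full wall thickness.


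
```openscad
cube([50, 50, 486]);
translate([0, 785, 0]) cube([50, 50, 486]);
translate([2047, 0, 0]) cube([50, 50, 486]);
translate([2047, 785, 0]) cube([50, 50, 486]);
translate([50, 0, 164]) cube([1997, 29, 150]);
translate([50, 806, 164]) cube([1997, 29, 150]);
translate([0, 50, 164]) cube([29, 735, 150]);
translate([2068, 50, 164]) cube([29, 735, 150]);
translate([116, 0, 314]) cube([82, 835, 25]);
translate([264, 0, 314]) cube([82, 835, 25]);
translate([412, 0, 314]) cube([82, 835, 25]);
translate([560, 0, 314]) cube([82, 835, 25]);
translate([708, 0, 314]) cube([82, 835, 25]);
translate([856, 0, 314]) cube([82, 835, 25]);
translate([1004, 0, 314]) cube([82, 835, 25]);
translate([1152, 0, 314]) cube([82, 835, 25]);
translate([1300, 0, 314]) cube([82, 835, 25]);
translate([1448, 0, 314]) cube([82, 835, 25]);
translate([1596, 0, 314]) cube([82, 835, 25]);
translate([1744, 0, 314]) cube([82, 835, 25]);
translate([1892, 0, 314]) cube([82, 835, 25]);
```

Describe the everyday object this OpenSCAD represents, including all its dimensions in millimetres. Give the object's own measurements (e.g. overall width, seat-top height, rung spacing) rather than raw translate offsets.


A bed frame 2097 mm long (x) by 835 mm wide (y). Four 50×50 mm corner posts, 486 mm tall, at the corners of the footprint. Four rails of 29 mm thickness and 150 mm height run between adjacent posts with their undersides at z = 164 mm, their outer faces flush with the outside of the frame (the two x-running rails run between the posts' inner faces; the two y-running rails run between the posts' inner faces). 13 slats, each 82 mm wide (x) and 25 mm thick, lie across the top of the two x-running rails, running the full 835 mm width of the frame in y; along x they sit between the end posts with a 66 mm gap after the −x posts and between neighbouring slats, leaving 73 mm before the +x posts.


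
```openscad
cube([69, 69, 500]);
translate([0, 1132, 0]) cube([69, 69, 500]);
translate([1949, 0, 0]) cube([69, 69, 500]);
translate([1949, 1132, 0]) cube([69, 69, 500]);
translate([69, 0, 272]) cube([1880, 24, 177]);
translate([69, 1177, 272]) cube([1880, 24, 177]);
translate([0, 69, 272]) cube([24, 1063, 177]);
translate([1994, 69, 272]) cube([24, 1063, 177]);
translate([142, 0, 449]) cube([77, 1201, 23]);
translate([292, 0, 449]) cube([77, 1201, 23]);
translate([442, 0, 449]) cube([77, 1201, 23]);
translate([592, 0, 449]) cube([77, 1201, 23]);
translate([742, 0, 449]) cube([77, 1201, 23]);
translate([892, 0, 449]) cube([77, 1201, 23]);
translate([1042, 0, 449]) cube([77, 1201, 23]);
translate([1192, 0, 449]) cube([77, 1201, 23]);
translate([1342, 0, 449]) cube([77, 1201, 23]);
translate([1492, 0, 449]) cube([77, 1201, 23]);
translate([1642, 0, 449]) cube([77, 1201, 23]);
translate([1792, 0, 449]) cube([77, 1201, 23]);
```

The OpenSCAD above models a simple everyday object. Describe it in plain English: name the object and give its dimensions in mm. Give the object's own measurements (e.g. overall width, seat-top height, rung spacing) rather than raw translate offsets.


A bed frame 2018 mm long (x) by 1201 mm wide (y). Four 69×69 mm corner posts, 500 mm tall, at the corners of the footprint. Four rails of 24 mm thickness and 177 mm height run between adjacent posts with their undersides at z = 272 mm, their outer faces flush with the outside of the frame (the two x-running rails run between the posts' inner faces; the two y-running rails run between the posts' inner faces). 12 slats, each 77 mm wide (x) and 23 mm thick, lie across the top of the two x-running rails, running the full 1201 mm width of the frame in y; along x they sit between the end posts with a 73 mm gap after the −x posts and between neighbouring slats, leaving 80 mm before the +x posts.


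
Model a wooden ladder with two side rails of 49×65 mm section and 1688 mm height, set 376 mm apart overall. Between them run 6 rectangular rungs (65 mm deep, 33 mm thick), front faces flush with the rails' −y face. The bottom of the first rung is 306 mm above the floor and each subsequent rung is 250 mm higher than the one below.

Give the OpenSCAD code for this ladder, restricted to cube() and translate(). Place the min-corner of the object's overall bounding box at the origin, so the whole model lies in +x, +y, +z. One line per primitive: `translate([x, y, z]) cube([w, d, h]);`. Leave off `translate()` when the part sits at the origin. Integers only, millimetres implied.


cube([49, 65, 1688]);
translate([327, 0, 0]) cube([49, 65, 1688]);
translate([49, 0, 306]) cube([278, 65, 33]);
translate([49, 0, 556]) cube([278, 65, 33]);
translate([49, 0, 806]) cube([278, 65, 33]);
translate([49, 0, 1056]) cube([278, 65, 33]);
translate([49, 0, 1306]) cube([278, 65, 33]);
translate([49, 0, 1556]) cube([278, 65, 33]);


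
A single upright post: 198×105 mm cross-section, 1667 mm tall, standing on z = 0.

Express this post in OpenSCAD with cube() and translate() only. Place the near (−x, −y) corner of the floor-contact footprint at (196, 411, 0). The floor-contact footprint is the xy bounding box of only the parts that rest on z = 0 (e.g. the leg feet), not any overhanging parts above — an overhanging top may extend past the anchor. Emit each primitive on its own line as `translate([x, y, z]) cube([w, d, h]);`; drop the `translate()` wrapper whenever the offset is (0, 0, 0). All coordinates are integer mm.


translate([196, 411, 0]) cube([198, 105, 1667]);


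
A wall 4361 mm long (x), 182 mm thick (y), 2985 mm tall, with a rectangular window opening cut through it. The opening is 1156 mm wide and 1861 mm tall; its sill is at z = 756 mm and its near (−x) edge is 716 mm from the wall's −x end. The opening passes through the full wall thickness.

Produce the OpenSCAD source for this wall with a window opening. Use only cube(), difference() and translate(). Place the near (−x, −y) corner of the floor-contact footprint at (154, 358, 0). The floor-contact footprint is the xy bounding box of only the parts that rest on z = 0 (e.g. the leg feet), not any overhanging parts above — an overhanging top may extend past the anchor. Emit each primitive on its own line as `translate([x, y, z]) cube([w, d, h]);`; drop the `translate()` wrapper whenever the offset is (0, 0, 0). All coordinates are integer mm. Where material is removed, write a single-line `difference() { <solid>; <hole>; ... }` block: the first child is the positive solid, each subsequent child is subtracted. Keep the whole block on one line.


difference() { translate([154, 358, 0]) cube([4361, 182, 2985]); translate([870, 358, 756]) cube([1156, 182, 1861]); }


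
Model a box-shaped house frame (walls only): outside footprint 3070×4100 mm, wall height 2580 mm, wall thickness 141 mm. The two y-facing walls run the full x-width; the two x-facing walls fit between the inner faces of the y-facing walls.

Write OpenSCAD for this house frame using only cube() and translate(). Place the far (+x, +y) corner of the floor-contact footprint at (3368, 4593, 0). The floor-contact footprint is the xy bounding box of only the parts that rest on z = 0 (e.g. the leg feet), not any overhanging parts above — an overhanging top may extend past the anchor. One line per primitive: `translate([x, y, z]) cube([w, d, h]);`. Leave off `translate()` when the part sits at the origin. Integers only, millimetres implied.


translate([298, 493, 0]) cube([3070, 141, 2580]);
translate([298, 4452, 0]) cube([3070, 141, 2580]);
translate([298, 634, 0]) cube([141, 3818, 2580]);
translate([3227, 634, 0]) cube([141, 3818, 2580]);


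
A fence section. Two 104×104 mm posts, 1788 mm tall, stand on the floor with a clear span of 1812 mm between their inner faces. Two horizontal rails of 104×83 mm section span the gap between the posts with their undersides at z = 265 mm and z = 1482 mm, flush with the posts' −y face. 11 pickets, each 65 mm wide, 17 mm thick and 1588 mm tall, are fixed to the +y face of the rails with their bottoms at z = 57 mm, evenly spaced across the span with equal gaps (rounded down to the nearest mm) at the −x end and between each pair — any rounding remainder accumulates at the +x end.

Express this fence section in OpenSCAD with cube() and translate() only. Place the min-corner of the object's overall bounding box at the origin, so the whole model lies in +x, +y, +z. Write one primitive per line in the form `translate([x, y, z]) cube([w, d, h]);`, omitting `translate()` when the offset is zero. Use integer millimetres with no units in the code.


cube([104, 104, 1788]);
translate([1916, 0, 0]) cube([104, 104, 1788]);
translate([104, 0, 265]) cube([1812, 104, 83]);
translate([104, 0, 1482]) cube([1812, 104, 83]);
translate([195, 104, 57]) cube([65, 17, 1588]);
translate([351, 104, 57]) cube([65, 17, 1588]);
translate([507, 104, 57]) cube([65, 17, 1588]);
translate([663, 104, 57]) cube([65, 17, 1588]);
translate([819, 104, 57]) cube([65, 17, 1588]);
translate([975, 104, 57]) cube([65, 17, 1588]);
translate([1131, 104, 57]) cube([65, 17, 1588]);
translate([1287, 104, 57]) cube([65, 17, 1588]);
translate([1443, 104, 57]) cube([65, 17, 1588]);
translate([1599, 104, 57]) cube([65, 17, 1588]);
translate([1755, 104, 57]) cube([65, 17, 1588]);


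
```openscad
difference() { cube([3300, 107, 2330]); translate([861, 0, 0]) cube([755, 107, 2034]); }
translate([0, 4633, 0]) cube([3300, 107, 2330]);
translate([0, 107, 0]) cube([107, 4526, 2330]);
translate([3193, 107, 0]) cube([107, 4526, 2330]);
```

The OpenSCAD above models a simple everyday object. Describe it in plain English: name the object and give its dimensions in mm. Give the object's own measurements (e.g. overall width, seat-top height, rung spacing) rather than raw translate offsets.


A single room: four walls, each 2330 mm tall and 107 mm thick, enclosing an outside footprint 3300×4740 mm (x × y), no floor or roof. The front and back walls (−y and +y sides) run the full x-width; the side walls fit between their inner faces. A door opening 755 mm wide and 2034 mm tall is cut through the front wall from the floor up, its −x edge 861 mm from the wall's −x end.


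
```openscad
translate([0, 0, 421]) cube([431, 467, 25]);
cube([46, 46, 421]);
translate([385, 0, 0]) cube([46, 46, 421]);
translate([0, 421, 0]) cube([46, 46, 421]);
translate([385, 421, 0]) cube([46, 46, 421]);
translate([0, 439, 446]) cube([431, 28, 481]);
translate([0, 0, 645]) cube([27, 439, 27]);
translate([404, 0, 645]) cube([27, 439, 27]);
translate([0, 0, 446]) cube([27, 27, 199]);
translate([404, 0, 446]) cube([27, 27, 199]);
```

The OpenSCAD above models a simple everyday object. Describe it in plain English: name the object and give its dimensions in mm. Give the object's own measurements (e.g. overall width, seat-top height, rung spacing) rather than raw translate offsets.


A chair. The seat is a 431×467×25 mm slab with its top at z = 446 mm, on four 46×46 mm corner legs (flush with the seat edges, standing on z = 0). A flat backrest 28 mm thick, 481 mm tall, spans the full seat width and rises from the seat top along its +y edge, rear face flush with the rear of the seat. Two armrests of 27×27 mm section run along each side from the seat's front edge to the front of the backrest, top faces 226 mm above the seat top and outer faces flush with the seat's x-edges; a 27×27 mm post under the front of each armrest stands on the seat at the front corner.


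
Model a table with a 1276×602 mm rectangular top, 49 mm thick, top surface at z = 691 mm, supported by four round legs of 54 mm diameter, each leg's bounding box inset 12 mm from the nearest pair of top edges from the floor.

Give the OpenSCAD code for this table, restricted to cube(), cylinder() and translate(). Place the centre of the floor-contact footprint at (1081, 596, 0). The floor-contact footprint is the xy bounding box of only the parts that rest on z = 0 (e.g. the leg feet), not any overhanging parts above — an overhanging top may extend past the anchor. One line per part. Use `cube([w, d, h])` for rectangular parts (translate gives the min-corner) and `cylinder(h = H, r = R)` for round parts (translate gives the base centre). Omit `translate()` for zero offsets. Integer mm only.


translate([443, 295, 642]) cube([1276, 602, 49]);
translate([482, 334, 0]) cylinder(h = 642, r = 27);
translate([1680, 334, 0]) cylinder(h = 642, r = 27);
translate([482, 858, 0]) cylinder(h = 642, r = 27);
translate([1680, 858, 0]) cylinder(h = 642, r = 27);


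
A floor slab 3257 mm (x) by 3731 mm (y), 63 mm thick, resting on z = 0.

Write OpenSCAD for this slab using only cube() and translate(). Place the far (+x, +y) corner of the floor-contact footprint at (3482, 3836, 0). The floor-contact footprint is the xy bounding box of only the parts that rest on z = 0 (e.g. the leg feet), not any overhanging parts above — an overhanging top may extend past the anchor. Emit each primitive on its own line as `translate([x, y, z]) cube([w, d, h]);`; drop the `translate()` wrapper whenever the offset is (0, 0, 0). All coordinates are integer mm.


translate([225, 105, 0]) cube([3257, 3731, 63]);


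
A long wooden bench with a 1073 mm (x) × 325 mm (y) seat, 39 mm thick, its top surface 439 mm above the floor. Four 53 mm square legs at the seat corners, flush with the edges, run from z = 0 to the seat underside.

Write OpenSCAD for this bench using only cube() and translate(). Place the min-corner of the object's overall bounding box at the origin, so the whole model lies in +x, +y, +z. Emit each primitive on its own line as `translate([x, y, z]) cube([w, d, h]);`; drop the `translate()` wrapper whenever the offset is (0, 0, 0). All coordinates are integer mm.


translate([0, 0, 400]) cube([1073, 325, 39]);
cube([53, 53, 400]);
translate([0, 272, 0]) cube([53, 53, 400]);
translate([1020, 0, 0]) cube([53, 53, 400]);
translate([1020, 272, 0]) cube([53, 53, 400]);


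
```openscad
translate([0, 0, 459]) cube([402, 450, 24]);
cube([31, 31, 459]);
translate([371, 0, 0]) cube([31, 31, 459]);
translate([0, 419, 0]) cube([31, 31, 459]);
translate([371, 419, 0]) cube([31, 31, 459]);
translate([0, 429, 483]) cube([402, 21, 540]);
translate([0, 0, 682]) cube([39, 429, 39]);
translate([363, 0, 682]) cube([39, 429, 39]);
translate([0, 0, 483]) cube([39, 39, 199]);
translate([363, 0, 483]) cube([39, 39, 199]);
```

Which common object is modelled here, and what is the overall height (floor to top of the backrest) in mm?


A chair. The overall height is 1023 mm.

A slab on four corner posts with a tall panel at the back — a chair. The seat slab sits at z = 459 with thickness 24, and the 540 mm backrest starts at the seat top, so the overall height is 459 + 24 + 540 = 1023 mm.


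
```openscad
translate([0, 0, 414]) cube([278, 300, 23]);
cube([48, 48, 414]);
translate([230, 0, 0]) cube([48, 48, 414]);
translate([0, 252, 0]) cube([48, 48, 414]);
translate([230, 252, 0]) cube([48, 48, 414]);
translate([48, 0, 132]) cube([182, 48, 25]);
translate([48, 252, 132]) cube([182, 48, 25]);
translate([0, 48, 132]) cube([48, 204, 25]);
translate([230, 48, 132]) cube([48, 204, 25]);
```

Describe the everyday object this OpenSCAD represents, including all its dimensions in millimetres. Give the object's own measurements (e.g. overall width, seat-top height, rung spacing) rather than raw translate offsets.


A simple wooden stool: a rectangular seat 278 mm (x) by 300 mm (y), 23 mm thick, top face at z = 437 mm, on four square legs, each 48×48 mm in cross-section. The legs rest on z = 0, each flush with a corner of the seat. Four stretchers, 48 mm wide and 25 mm tall, connect adjacent legs with their undersides at z = 132 mm, each running between the inner faces of the legs it joins and aligned with the legs' outer faces on the other axis.


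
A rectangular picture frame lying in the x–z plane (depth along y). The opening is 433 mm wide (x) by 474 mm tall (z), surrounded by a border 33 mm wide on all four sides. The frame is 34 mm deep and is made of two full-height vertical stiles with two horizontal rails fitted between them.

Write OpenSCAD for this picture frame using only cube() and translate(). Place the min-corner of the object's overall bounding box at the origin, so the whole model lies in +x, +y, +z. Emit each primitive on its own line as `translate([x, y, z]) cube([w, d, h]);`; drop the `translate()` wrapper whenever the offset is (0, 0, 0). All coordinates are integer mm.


cube([33, 34, 540]);
translate([466, 0, 0]) cube([33, 34, 540]);
translate([33, 0, 0]) cube([433, 34, 33]);
translate([33, 0, 507]) cube([433, 34, 33]);


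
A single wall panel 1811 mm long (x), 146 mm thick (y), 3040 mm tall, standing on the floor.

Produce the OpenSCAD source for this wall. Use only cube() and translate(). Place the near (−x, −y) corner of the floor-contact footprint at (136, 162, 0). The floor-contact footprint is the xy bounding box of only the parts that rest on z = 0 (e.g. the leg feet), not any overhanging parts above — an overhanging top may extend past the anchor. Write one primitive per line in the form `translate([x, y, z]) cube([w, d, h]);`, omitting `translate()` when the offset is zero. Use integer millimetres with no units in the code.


translate([136, 162, 0]) cube([1811, 146, 3040]);


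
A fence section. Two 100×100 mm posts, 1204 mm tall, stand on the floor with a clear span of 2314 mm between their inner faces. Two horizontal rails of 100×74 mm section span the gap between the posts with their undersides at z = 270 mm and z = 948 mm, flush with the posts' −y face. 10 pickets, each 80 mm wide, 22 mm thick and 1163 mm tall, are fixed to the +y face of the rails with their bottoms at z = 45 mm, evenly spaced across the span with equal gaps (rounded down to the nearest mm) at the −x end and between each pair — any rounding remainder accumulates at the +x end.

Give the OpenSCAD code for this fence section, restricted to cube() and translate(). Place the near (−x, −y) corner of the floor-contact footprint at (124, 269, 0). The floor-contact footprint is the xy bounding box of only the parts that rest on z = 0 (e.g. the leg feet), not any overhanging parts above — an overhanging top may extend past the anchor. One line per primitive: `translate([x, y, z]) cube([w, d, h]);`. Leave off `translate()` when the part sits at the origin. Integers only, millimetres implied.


translate([124, 269, 0]) cube([100, 100, 1204]);
translate([2538, 269, 0]) cube([100, 100, 1204]);
translate([224, 269, 270]) cube([2314, 100, 74]);
translate([224, 269, 948]) cube([2314, 100, 74]);
translate([361, 369, 45]) cube([80, 22, 1163]);
translate([578, 369, 45]) cube([80, 22, 1163]);
translate([795, 369, 45]) cube([80, 22, 1163]);
translate([1012, 369, 45]) cube([80, 22, 1163]);
translate([1229, 369, 45]) cube([80, 22, 1163]);
translate([1446, 369, 45]) cube([80, 22, 1163]);
translate([1663, 369, 45]) cube([80, 22, 1163]);
translate([1880, 369, 45]) cube([80, 22, 1163]);
translate([2097, 369, 45]) cube([80, 22, 1163]);
translate([2314, 369, 45]) cube([80, 22, 1163]);


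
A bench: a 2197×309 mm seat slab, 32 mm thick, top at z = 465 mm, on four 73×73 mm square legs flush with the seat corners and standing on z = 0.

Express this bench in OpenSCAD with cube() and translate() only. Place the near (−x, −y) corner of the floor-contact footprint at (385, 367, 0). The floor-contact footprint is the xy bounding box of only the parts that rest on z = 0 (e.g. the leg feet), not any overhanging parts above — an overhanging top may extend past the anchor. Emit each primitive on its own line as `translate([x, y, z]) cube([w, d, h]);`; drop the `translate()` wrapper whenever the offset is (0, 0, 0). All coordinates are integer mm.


translate([385, 367, 433]) cube([2197, 309, 32]);
translate([385, 367, 0]) cube([73, 73, 433]);
translate([385, 603, 0]) cube([73, 73, 433]);
translate([2509, 367, 0]) cube([73, 73, 433]);
translate([2509, 603, 0]) cube([73, 73, 433]);


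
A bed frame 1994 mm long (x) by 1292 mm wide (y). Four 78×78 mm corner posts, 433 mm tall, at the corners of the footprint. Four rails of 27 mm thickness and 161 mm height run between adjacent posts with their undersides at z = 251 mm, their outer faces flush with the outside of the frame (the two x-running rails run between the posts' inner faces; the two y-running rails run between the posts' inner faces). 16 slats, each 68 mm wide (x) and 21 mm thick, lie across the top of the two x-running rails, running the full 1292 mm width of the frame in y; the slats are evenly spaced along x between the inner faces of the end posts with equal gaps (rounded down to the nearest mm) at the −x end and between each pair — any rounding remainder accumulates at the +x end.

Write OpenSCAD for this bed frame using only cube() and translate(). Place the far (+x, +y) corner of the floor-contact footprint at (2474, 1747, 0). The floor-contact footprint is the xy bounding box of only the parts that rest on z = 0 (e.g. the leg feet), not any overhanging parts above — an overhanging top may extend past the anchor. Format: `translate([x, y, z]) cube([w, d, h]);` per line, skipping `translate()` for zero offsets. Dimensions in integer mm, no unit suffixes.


translate([480, 455, 0]) cube([78, 78, 433]);
translate([480, 1669, 0]) cube([78, 78, 433]);
translate([2396, 455, 0]) cube([78, 78, 433]);
translate([2396, 1669, 0]) cube([78, 78, 433]);
translate([558, 455, 251]) cube([1838, 27, 161]);
translate([558, 1720, 251]) cube([1838, 27, 161]);
translate([480, 533, 251]) cube([27, 1136, 161]);
translate([2447, 533, 251]) cube([27, 1136, 161]);
translate([602, 455, 412]) cube([68, 1292, 21]);
translate([714, 455, 412]) cube([68, 1292, 21]);
translate([826, 455, 412]) cube([68, 1292, 21]);
translate([938, 455, 412]) cube([68, 1292, 21]);
translate([1050, 455, 412]) cube([68, 1292, 21]);
translate([1162, 455, 412]) cube([68, 1292, 21]);
translate([1274, 455, 412]) cube([68, 1292, 21]);
translate([1386, 455, 412]) cube([68, 1292, 21]);
translate([1498, 455, 412]) cube([68, 1292, 21]);
translate([1610, 455, 412]) cube([68, 1292, 21]);
translate([1722, 455, 412]) cube([68, 1292, 21]);
translate([1834, 455, 412]) cube([68, 1292, 21]);
translate([1946, 455, 412]) cube([68, 1292, 21]);
translate([2058, 455, 412]) cube([68, 1292, 21]);
translate([2170, 455, 412]) cube([68, 1292, 21]);
translate([2282, 455, 412]) cube([68, 1292, 21]);


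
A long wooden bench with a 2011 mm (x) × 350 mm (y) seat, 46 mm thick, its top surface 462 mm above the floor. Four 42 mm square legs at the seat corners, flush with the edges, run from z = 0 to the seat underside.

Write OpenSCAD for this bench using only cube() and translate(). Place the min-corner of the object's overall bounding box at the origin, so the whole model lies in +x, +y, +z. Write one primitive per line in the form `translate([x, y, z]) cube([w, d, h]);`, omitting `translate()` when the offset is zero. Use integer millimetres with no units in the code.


translate([0, 0, 416]) cube([2011, 350, 46]);
cube([42, 42, 416]);
translate([0, 308, 0]) cube([42, 42, 416]);
translate([1969, 0, 0]) cube([42, 42, 416]);
translate([1969, 308, 0]) cube([42, 42, 416]);


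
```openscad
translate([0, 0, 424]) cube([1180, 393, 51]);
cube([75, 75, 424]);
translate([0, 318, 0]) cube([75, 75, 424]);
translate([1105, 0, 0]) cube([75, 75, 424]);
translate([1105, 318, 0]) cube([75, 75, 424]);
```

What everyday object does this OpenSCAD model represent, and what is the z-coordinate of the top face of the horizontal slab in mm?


A bench. The seat-top height is 475 mm.

A long slab on four corner posts — a bench. The slab sits at z = 424 with thickness 51, so the top is 424 + 51 = 475 mm.


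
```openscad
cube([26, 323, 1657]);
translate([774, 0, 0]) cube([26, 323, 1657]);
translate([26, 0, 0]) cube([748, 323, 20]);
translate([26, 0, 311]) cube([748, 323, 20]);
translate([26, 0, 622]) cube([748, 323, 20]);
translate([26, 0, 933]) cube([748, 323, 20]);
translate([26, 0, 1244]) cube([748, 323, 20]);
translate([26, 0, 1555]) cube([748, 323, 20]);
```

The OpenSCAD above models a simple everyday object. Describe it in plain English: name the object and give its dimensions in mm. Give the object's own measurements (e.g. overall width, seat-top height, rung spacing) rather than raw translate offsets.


An open bookshelf. Two side panels, each 26 mm thick, 323 mm deep and 1657 mm tall, stand 800 mm apart (outside-to-outside). Between them sit 6 shelves, each 20 mm thick and 323 mm deep, spanning the full gap between the sides. The bottom shelf rests on the floor (its underside at z = 0) and the clear gap between one shelf's top and the next shelf's underside is 291 mm.


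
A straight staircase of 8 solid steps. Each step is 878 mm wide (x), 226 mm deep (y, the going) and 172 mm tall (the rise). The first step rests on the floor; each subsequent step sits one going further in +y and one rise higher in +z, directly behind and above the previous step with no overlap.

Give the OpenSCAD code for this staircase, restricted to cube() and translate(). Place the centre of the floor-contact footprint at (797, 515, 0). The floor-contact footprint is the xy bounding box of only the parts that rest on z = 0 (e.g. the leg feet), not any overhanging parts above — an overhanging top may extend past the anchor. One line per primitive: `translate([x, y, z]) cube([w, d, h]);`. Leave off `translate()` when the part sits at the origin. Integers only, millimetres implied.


translate([358, 402, 0]) cube([878, 226, 172]);
translate([358, 628, 172]) cube([878, 226, 172]);
translate([358, 854, 344]) cube([878, 226, 172]);
translate([358, 1080, 516]) cube([878, 226, 172]);
translate([358, 1306, 688]) cube([878, 226, 172]);
translate([358, 1532, 860]) cube([878, 226, 172]);
translate([358, 1758, 1032]) cube([878, 226, 172]);
translate([358, 1984, 1204]) cube([878, 226, 172]);


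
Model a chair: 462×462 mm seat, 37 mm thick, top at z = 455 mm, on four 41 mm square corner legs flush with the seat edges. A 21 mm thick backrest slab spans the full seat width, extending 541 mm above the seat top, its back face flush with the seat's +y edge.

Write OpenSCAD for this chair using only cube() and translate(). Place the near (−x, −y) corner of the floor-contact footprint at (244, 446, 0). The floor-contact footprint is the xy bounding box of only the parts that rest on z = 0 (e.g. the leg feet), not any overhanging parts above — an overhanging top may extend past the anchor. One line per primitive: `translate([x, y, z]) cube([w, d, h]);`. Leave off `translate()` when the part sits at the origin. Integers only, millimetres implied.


translate([244, 446, 418]) cube([462, 462, 37]);
translate([244, 446, 0]) cube([41, 41, 418]);
translate([665, 446, 0]) cube([41, 41, 418]);
translate([244, 867, 0]) cube([41, 41, 418]);
translate([665, 867, 0]) cube([41, 41, 418]);
translate([244, 887, 455]) cube([462, 21, 541]);


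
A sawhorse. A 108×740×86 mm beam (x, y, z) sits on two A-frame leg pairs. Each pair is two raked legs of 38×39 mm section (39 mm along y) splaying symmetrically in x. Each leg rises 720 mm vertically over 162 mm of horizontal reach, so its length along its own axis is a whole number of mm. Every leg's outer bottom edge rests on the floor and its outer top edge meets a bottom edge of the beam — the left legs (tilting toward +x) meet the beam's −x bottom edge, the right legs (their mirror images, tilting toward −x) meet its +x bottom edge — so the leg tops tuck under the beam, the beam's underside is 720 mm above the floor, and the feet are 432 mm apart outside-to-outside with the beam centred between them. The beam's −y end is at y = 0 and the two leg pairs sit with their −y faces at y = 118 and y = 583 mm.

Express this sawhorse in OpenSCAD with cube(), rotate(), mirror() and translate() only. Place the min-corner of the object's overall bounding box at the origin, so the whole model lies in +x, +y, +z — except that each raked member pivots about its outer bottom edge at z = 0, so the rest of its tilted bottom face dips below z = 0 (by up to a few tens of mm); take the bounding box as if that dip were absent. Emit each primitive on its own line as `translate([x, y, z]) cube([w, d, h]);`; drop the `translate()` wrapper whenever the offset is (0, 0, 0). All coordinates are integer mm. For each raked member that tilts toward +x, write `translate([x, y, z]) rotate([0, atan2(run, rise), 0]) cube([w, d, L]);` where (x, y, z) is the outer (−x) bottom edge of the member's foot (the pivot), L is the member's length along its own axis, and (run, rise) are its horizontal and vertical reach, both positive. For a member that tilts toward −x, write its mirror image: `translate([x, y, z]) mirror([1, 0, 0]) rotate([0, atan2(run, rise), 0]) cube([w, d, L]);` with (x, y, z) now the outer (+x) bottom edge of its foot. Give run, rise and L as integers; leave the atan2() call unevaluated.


// leg length = √(162² + 720²) = 738
// right-leg outer foot x = 2·162 + 108 = 432
// beam min-corner = (162, 0, 720)
translate([162, 0, 720]) cube([108, 740, 86]);
translate([0, 118, 0]) rotate([0, atan2(162, 720), 0]) cube([38, 39, 738]);
translate([432, 118, 0]) mirror([1, 0, 0]) rotate([0, atan2(162, 720), 0]) cube([38, 39, 738]);
translate([0, 583, 0]) rotate([0, atan2(162, 720), 0]) cube([38, 39, 738]);
translate([432, 583, 0]) mirror([1, 0, 0]) rotate([0, atan2(162, 720), 0]) cube([38, 39, 738]);


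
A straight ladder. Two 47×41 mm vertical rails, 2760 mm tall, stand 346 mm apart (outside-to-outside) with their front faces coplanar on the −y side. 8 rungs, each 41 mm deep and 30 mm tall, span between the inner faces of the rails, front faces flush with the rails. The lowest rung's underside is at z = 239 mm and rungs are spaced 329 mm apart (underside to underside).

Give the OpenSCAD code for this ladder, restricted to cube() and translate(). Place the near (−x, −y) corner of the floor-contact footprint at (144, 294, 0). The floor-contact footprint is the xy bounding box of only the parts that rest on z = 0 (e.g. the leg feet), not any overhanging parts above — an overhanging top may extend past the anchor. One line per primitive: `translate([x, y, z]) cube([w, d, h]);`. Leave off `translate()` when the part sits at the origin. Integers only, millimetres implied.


translate([144, 294, 0]) cube([47, 41, 2760]);
translate([443, 294, 0]) cube([47, 41, 2760]);
translate([191, 294, 239]) cube([252, 41, 30]);
translate([191, 294, 568]) cube([252, 41, 30]);
translate([191, 294, 897]) cube([252, 41, 30]);
translate([191, 294, 1226]) cube([252, 41, 30]);
translate([191, 294, 1555]) cube([252, 41, 30]);
translate([191, 294, 1884]) cube([252, 41, 30]);
translate([191, 294, 2213]) cube([252, 41, 30]);
translate([191, 294, 2542]) cube([252, 41, 30]);


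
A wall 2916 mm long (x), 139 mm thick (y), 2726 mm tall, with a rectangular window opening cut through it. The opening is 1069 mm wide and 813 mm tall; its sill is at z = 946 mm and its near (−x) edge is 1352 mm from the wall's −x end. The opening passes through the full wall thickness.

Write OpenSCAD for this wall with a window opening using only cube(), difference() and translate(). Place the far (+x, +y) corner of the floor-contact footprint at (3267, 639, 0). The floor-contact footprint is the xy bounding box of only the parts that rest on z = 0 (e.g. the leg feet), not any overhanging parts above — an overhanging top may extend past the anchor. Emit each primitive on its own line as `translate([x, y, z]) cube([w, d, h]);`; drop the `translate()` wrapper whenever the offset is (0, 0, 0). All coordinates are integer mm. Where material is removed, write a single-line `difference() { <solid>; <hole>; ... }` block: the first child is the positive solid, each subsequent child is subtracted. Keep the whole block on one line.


difference() { translate([351, 500, 0]) cube([2916, 139, 2726]); translate([1703, 500, 946]) cube([1069, 139, 813]); }


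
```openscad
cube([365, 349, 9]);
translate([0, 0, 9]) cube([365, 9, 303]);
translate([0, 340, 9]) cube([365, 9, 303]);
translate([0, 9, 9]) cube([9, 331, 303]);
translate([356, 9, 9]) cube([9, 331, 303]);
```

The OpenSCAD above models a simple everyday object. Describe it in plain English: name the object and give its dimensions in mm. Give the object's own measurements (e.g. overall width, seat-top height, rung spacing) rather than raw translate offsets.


An open-topped rectangular box: outside dimensions 365×349×312 mm, with a uniform wall and base thickness of 9 mm. The base is a full 365×349 slab on the floor; four walls sit on top of the base. The front and back walls (the −y and +y sides) span the full width; the two side walls fit between them.


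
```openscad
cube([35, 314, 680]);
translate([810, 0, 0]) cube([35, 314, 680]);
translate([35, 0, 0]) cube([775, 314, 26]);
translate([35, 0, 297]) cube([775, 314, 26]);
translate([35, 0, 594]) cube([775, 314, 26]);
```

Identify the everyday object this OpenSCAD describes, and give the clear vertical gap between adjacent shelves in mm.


A bookshelf. The clear shelf gap is 271 mm.

Two tall side panels with 3 horizontal boards between them — a bookshelf. The first two shelf undersides are at z = 0 and z = 297; with shelf thickness 26, the clear gap is 297 − 0 − 26 = 271 mm.
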